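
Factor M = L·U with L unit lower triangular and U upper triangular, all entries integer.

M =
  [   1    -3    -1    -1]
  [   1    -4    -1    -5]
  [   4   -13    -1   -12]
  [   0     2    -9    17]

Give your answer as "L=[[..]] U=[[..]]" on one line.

L=[[1,0,0,0],[1,1,0,0],[4,1,1,0],[0,-2,-3,1]] U=[[1,-3,-1,-1],[0,-1,0,-4],[0,0,3,-4],[0,0,0,-3]]

  r1 -= 1·r0 → [0,-1,0,-4]
  r2 -= 4·r0 → [0,-1,3,-8]
  r3 -= 0·r0 → [0,2,-9,17]
  r2 -= 1·r1 → [0,0,3,-4]
  r3 -= -2·r1 → [0,0,-9,9]
  r3 -= -3·r2 → [0,0,0,-3]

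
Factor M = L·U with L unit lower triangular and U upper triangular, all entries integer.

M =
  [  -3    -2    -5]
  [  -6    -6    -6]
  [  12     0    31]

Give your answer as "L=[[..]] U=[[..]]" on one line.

L=[[1,0,0],[2,1,0],[-4,4,1]] U=[[-3,-2,-5],[0,-2,4],[0,0,-5]]

  row1 -= 2·row0 → [0,-2,4]
  row2 -= -4·row0 → [0,-8,11]
  row2 -= 4·row1 → [0,0,-5]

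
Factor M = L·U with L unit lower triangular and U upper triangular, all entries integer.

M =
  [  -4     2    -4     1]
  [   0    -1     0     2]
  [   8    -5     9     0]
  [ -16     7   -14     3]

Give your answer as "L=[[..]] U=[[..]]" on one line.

  R1 -= 0·R0 → [0,-1,0,2]
  R2 -= -2·R0 → [0,-1,1,2]
  R3 -= 4·R0 → [0,-1,2,-1]
  R2 -= 1·R1 → [0,0,1,0]
  R3 -= 1·R1 → [0,0,2,-3]
  R3 -= 2·R2 → [0,0,0,-3]

L=[[1,0,0,0],[0,1,0,0],[-2,1,1,0],[4,1,2,1]] U=[[-4,2,-4,1],[0,-1,0,2],[0,0,1,0],[0,0,0,-3]]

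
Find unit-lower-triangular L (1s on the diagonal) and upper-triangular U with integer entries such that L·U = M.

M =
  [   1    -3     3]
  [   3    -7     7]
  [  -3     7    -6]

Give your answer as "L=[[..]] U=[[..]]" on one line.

  row1 -= 3·row0 → [0,2,-2]
  row2 -= -3·row0 → [0,-2,3]
  row2 -= -1·row1 → [0,0,1]

L=[[1,0,0],[3,1,0],[-3,-1,1]] U=[[1,-3,3],[0,2,-2],[0,0,1]]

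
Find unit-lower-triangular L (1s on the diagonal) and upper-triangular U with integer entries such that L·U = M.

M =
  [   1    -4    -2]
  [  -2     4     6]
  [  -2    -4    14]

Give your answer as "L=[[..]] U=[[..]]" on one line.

  row1 -= -2·row0 → [0,-4,2]
  row2 -= -2·row0 → [0,-12,10]
  row2 -= 3·row1 → [0,0,4]

L=[[1,0,0],[-2,1,0],[-2,3,1]] U=[[1,-4,-2],[0,-4,2],[0,0,4]]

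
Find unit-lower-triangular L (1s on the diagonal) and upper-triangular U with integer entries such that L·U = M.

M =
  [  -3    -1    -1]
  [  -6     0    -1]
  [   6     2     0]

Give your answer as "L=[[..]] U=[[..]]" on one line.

  r1 -= 2·r0 → [0,2,1]
  r2 -= -2·r0 → [0,0,-2]
  r2 -= 0·r1 → [0,0,-2]

L=[[1,0,0],[2,1,0],[-2,0,1]] U=[[-3,-1,-1],[0,2,1],[0,0,-2]]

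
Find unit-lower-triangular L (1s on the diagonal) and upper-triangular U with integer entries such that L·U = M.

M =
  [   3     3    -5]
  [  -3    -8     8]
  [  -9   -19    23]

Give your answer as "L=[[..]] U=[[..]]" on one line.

L=[[1,0,0],[-1,1,0],[-3,2,1]] U=[[3,3,-5],[0,-5,3],[0,0,2]]

  R1 -= -1·R0 → [0,-5,3]
  R2 -= -3·R0 → [0,-10,8]
  R2 -= 2·R1 → [0,0,2]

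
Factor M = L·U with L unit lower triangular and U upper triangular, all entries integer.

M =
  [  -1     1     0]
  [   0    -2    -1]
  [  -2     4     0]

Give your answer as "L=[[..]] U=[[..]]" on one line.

  R1 -= 0·R0 → [0,-2,-1]
  R2 -= 2·R0 → [0,2,0]
  R2 -= -1·R1 → [0,0,-1]

L=[[1,0,0],[0,1,0],[2,-1,1]] U=[[-1,1,0],[0,-2,-1],[0,0,-1]]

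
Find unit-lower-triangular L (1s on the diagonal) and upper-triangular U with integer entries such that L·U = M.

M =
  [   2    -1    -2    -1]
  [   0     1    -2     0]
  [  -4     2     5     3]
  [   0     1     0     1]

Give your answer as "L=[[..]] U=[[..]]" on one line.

L=[[1,0,0,0],[0,1,0,0],[-2,0,1,0],[0,1,2,1]] U=[[2,-1,-2,-1],[0,1,-2,0],[0,0,1,1],[0,0,0,-1]]

  row1 -= 0·row0 → [0,1,-2,0]
  row2 -= -2·row0 → [0,0,1,1]
  row3 -= 0·row0 → [0,1,0,1]
  row2 -= 0·row1 → [0,0,1,1]
  row3 -= 1·row1 → [0,0,2,1]
  row3 -= 2·row2 → [0,0,0,-1]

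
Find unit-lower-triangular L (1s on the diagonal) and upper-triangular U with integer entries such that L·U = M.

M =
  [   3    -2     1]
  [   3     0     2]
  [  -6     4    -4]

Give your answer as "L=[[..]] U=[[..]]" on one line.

  row1 -= 1·row0 → [0,2,1]
  row2 -= -2·row0 → [0,0,-2]
  row2 -= 0·row1 → [0,0,-2]

L=[[1,0,0],[1,1,0],[-2,0,1]] U=[[3,-2,1],[0,2,1],[0,0,-2]]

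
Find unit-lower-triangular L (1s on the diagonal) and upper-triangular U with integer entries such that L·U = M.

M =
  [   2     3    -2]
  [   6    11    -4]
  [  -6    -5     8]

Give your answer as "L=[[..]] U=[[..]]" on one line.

L=[[1,0,0],[3,1,0],[-3,2,1]] U=[[2,3,-2],[0,2,2],[0,0,-2]]

  r1 -= 3·r0 → [0,2,2]
  r2 -= -3·r0 → [0,4,2]
  r2 -= 2·r1 → [0,0,-2]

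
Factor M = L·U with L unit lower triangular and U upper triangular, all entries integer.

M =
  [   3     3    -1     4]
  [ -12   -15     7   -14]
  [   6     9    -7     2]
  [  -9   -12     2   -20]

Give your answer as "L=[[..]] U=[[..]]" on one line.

  row1 -= -4·row0 → [0,-3,3,2]
  row2 -= 2·row0 → [0,3,-5,-6]
  row3 -= -3·row0 → [0,-3,-1,-8]
  row2 -= -1·row1 → [0,0,-2,-4]
  row3 -= 1·row1 → [0,0,-4,-10]
  row3 -= 2·row2 → [0,0,0,-2]

L=[[1,0,0,0],[-4,1,0,0],[2,-1,1,0],[-3,1,2,1]] U=[[3,3,-1,4],[0,-3,3,2],[0,0,-2,-4],[0,0,0,-2]]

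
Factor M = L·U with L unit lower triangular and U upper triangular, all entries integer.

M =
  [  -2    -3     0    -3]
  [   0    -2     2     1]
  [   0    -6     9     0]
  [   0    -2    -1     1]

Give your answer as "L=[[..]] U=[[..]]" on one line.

L=[[1,0,0,0],[0,1,0,0],[0,3,1,0],[0,1,-1,1]] U=[[-2,-3,0,-3],[0,-2,2,1],[0,0,3,-3],[0,0,0,-3]]

  r1 -= 0·r0 → [0,-2,2,1]
  r2 -= 0·r0 → [0,-6,9,0]
  r3 -= 0·r0 → [0,-2,-1,1]
  r2 -= 3·r1 → [0,0,3,-3]
  r3 -= 1·r1 → [0,0,-3,0]
  r3 -= -1·r2 → [0,0,0,-3]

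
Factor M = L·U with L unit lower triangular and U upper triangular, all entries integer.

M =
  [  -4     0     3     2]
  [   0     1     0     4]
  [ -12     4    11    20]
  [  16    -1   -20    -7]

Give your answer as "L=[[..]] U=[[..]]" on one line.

  r1 -= 0·r0 → [0,1,0,4]
  r2 -= 3·r0 → [0,4,2,14]
  r3 -= -4·r0 → [0,-1,-8,1]
  r2 -= 4·r1 → [0,0,2,-2]
  r3 -= -1·r1 → [0,0,-8,5]
  r3 -= -4·r2 → [0,0,0,-3]

L=[[1,0,0,0],[0,1,0,0],[3,4,1,0],[-4,-1,-4,1]] U=[[-4,0,3,2],[0,1,0,4],[0,0,2,-2],[0,0,0,-3]]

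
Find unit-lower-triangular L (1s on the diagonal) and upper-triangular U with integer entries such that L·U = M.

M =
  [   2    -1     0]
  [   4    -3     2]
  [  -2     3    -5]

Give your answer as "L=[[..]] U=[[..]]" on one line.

L=[[1,0,0],[2,1,0],[-1,-2,1]] U=[[2,-1,0],[0,-1,2],[0,0,-1]]

  r1 -= 2·r0 → [0,-1,2]
  r2 -= -1·r0 → [0,2,-5]
  r2 -= -2·r1 → [0,0,-1]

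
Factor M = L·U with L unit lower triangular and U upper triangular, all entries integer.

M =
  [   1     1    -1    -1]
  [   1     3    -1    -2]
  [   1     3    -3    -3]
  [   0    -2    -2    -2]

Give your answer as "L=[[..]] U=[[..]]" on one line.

  R1 -= 1·R0 → [0,2,0,-1]
  R2 -= 1·R0 → [0,2,-2,-2]
  R3 -= 0·R0 → [0,-2,-2,-2]
  R2 -= 1·R1 → [0,0,-2,-1]
  R3 -= -1·R1 → [0,0,-2,-3]
  R3 -= 1·R2 → [0,0,0,-2]

L=[[1,0,0,0],[1,1,0,0],[1,1,1,0],[0,-1,1,1]] U=[[1,1,-1,-1],[0,2,0,-1],[0,0,-2,-1],[0,0,0,-2]]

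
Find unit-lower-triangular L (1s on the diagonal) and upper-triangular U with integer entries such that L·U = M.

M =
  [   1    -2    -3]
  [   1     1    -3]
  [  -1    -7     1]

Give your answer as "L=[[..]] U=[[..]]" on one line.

L=[[1,0,0],[1,1,0],[-1,-3,1]] U=[[1,-2,-3],[0,3,0],[0,0,-2]]

  row1 -= 1·row0 → [0,3,0]
  row2 -= -1·row0 → [0,-9,-2]
  row2 -= -3·row1 → [0,0,-2]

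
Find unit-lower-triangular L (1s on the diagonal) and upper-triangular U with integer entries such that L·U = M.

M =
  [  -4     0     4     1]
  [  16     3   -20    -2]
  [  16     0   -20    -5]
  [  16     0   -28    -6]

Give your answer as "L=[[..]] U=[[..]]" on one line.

  r1 -= -4·r0 → [0,3,-4,2]
  r2 -= -4·r0 → [0,0,-4,-1]
  r3 -= -4·r0 → [0,0,-12,-2]
  r2 -= 0·r1 → [0,0,-4,-1]
  r3 -= 0·r1 → [0,0,-12,-2]
  r3 -= 3·r2 → [0,0,0,1]

L=[[1,0,0,0],[-4,1,0,0],[-4,0,1,0],[-4,0,3,1]] U=[[-4,0,4,1],[0,3,-4,2],[0,0,-4,-1],[0,0,0,1]]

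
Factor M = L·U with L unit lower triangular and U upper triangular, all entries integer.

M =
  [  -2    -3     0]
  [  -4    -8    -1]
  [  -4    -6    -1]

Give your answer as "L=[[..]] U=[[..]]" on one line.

  R1 -= 2·R0 → [0,-2,-1]
  R2 -= 2·R0 → [0,0,-1]
  R2 -= 0·R1 → [0,0,-1]

L=[[1,0,0],[2,1,0],[2,0,1]] U=[[-2,-3,0],[0,-2,-1],[0,0,-1]]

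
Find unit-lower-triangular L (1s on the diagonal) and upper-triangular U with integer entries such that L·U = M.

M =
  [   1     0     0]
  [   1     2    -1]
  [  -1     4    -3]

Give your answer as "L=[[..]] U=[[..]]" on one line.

L=[[1,0,0],[1,1,0],[-1,2,1]] U=[[1,0,0],[0,2,-1],[0,0,-1]]

  row1 -= 1·row0 → [0,2,-1]
  row2 -= -1·row0 → [0,4,-3]
  row2 -= 2·row1 → [0,0,-1]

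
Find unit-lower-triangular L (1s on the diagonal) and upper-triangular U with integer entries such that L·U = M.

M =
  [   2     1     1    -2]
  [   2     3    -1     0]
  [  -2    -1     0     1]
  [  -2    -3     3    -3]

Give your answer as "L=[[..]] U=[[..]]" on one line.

  r1 -= 1·r0 → [0,2,-2,2]
  r2 -= -1·r0 → [0,0,1,-1]
  r3 -= -1·r0 → [0,-2,4,-5]
  r2 -= 0·r1 → [0,0,1,-1]
  r3 -= -1·r1 → [0,0,2,-3]
  r3 -= 2·r2 → [0,0,0,-1]

L=[[1,0,0,0],[1,1,0,0],[-1,0,1,0],[-1,-1,2,1]] U=[[2,1,1,-2],[0,2,-2,2],[0,0,1,-1],[0,0,0,-1]]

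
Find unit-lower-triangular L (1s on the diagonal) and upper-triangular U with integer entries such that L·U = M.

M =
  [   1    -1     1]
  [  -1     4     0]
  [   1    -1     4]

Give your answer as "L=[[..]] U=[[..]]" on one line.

  row1 -= -1·row0 → [0,3,1]
  row2 -= 1·row0 → [0,0,3]
  row2 -= 0·row1 → [0,0,3]

L=[[1,0,0],[-1,1,0],[1,0,1]] U=[[1,-1,1],[0,3,1],[0,0,3]]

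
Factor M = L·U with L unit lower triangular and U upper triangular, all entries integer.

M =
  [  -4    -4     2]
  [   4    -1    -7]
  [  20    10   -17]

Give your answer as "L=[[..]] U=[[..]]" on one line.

  r1 -= -1·r0 → [0,-5,-5]
  r2 -= -5·r0 → [0,-10,-7]
  r2 -= 2·r1 → [0,0,3]

L=[[1,0,0],[-1,1,0],[-5,2,1]] U=[[-4,-4,2],[0,-5,-5],[0,0,3]]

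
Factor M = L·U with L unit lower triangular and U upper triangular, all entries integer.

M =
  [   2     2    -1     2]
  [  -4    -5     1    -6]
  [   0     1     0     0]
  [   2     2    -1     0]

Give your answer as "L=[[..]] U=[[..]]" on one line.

  row1 -= -2·row0 → [0,-1,-1,-2]
  row2 -= 0·row0 → [0,1,0,0]
  row3 -= 1·row0 → [0,0,0,-2]
  row2 -= -1·row1 → [0,0,-1,-2]
  row3 -= 0·row1 → [0,0,0,-2]
  row3 -= 0·row2 → [0,0,0,-2]

L=[[1,0,0,0],[-2,1,0,0],[0,-1,1,0],[1,0,0,1]] U=[[2,2,-1,2],[0,-1,-1,-2],[0,0,-1,-2],[0,0,0,-2]]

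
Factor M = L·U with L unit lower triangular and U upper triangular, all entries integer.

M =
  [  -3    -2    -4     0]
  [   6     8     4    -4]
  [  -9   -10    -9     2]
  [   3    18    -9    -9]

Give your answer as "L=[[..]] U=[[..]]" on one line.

  row1 -= -2·row0 → [0,4,-4,-4]
  row2 -= 3·row0 → [0,-4,3,2]
  row3 -= -1·row0 → [0,16,-13,-9]
  row2 -= -1·row1 → [0,0,-1,-2]
  row3 -= 4·row1 → [0,0,3,7]
  row3 -= -3·row2 → [0,0,0,1]

L=[[1,0,0,0],[-2,1,0,0],[3,-1,1,0],[-1,4,-3,1]] U=[[-3,-2,-4,0],[0,4,-4,-4],[0,0,-1,-2],[0,0,0,1]]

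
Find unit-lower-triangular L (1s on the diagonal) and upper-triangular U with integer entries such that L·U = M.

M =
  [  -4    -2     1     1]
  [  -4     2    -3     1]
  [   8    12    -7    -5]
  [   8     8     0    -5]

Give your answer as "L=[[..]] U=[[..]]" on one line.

  R1 -= 1·R0 → [0,4,-4,0]
  R2 -= -2·R0 → [0,8,-5,-3]
  R3 -= -2·R0 → [0,4,2,-3]
  R2 -= 2·R1 → [0,0,3,-3]
  R3 -= 1·R1 → [0,0,6,-3]
  R3 -= 2·R2 → [0,0,0,3]

L=[[1,0,0,0],[1,1,0,0],[-2,2,1,0],[-2,1,2,1]] U=[[-4,-2,1,1],[0,4,-4,0],[0,0,3,-3],[0,0,0,3]]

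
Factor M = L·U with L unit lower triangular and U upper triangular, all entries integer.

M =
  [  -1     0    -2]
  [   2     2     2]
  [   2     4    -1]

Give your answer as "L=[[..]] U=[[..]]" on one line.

L=[[1,0,0],[-2,1,0],[-2,2,1]] U=[[-1,0,-2],[0,2,-2],[0,0,-1]]

  row1 -= -2·row0 → [0,2,-2]
  row2 -= -2·row0 → [0,4,-5]
  row2 -= 2·row1 → [0,0,-1]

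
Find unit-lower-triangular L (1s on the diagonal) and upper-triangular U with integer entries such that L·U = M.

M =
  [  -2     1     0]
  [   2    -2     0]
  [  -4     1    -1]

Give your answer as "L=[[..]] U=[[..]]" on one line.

  R1 -= -1·R0 → [0,-1,0]
  R2 -= 2·R0 → [0,-1,-1]
  R2 -= 1·R1 → [0,0,-1]

L=[[1,0,0],[-1,1,0],[2,1,1]] U=[[-2,1,0],[0,-1,0],[0,0,-1]]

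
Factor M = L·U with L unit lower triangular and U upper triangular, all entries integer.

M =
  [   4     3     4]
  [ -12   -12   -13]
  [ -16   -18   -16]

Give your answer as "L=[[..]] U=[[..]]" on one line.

L=[[1,0,0],[-3,1,0],[-4,2,1]] U=[[4,3,4],[0,-3,-1],[0,0,2]]

  R1 -= -3·R0 → [0,-3,-1]
  R2 -= -4·R0 → [0,-6,0]
  R2 -= 2·R1 → [0,0,2]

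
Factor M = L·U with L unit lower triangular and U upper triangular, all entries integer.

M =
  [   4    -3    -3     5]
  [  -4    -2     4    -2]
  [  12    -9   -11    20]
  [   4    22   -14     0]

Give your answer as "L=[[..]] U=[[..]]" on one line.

  r1 -= -1·r0 → [0,-5,1,3]
  r2 -= 3·r0 → [0,0,-2,5]
  r3 -= 1·r0 → [0,25,-11,-5]
  r2 -= 0·r1 → [0,0,-2,5]
  r3 -= -5·r1 → [0,0,-6,10]
  r3 -= 3·r2 → [0,0,0,-5]

L=[[1,0,0,0],[-1,1,0,0],[3,0,1,0],[1,-5,3,1]] U=[[4,-3,-3,5],[0,-5,1,3],[0,0,-2,5],[0,0,0,-5]]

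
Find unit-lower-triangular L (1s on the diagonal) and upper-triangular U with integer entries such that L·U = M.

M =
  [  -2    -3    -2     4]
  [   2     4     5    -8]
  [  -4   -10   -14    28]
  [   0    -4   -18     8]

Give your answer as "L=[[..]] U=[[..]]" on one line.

  r1 -= -1·r0 → [0,1,3,-4]
  r2 -= 2·r0 → [0,-4,-10,20]
  r3 -= 0·r0 → [0,-4,-18,8]
  r2 -= -4·r1 → [0,0,2,4]
  r3 -= -4·r1 → [0,0,-6,-8]
  r3 -= -3·r2 → [0,0,0,4]

L=[[1,0,0,0],[-1,1,0,0],[2,-4,1,0],[0,-4,-3,1]] U=[[-2,-3,-2,4],[0,1,3,-4],[0,0,2,4],[0,0,0,4]]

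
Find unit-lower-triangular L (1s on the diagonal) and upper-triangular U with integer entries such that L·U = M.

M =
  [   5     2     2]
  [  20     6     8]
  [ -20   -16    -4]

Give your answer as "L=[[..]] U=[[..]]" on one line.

L=[[1,0,0],[4,1,0],[-4,4,1]] U=[[5,2,2],[0,-2,0],[0,0,4]]

  R1 -= 4·R0 → [0,-2,0]
  R2 -= -4·R0 → [0,-8,4]
  R2 -= 4·R1 → [0,0,4]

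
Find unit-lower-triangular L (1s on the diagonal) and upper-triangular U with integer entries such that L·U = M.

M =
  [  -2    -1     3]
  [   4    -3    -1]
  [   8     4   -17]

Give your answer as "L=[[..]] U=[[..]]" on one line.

  row1 -= -2·row0 → [0,-5,5]
  row2 -= -4·row0 → [0,0,-5]
  row2 -= 0·row1 → [0,0,-5]

L=[[1,0,0],[-2,1,0],[-4,0,1]] U=[[-2,-1,3],[0,-5,5],[0,0,-5]]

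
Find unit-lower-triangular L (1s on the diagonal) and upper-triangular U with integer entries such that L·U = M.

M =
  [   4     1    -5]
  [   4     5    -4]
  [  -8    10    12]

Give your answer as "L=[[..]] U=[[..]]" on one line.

  R1 -= 1·R0 → [0,4,1]
  R2 -= -2·R0 → [0,12,2]
  R2 -= 3·R1 → [0,0,-1]

L=[[1,0,0],[1,1,0],[-2,3,1]] U=[[4,1,-5],[0,4,1],[0,0,-1]]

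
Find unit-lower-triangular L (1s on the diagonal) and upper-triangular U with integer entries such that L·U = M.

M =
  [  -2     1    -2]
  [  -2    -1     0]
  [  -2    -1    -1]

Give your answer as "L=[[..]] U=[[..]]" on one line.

  row1 -= 1·row0 → [0,-2,2]
  row2 -= 1·row0 → [0,-2,1]
  row2 -= 1·row1 → [0,0,-1]

L=[[1,0,0],[1,1,0],[1,1,1]] U=[[-2,1,-2],[0,-2,2],[0,0,-1]]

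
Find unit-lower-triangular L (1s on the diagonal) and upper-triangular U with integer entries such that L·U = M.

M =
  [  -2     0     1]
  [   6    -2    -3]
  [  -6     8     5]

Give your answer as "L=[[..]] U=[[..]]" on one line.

  R1 -= -3·R0 → [0,-2,0]
  R2 -= 3·R0 → [0,8,2]
  R2 -= -4·R1 → [0,0,2]

L=[[1,0,0],[-3,1,0],[3,-4,1]] U=[[-2,0,1],[0,-2,0],[0,0,2]]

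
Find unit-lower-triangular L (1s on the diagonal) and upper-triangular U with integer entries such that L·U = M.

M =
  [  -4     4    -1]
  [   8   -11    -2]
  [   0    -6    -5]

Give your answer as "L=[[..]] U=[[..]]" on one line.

  R1 -= -2·R0 → [0,-3,-4]
  R2 -= 0·R0 → [0,-6,-5]
  R2 -= 2·R1 → [0,0,3]

L=[[1,0,0],[-2,1,0],[0,2,1]] U=[[-4,4,-1],[0,-3,-4],[0,0,3]]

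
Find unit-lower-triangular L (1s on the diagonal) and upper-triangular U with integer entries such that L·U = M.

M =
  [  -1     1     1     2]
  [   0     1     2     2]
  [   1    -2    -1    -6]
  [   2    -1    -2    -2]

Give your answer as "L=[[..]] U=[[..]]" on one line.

  r1 -= 0·r0 → [0,1,2,2]
  r2 -= -1·r0 → [0,-1,0,-4]
  r3 -= -2·r0 → [0,1,0,2]
  r2 -= -1·r1 → [0,0,2,-2]
  r3 -= 1·r1 → [0,0,-2,0]
  r3 -= -1·r2 → [0,0,0,-2]

L=[[1,0,0,0],[0,1,0,0],[-1,-1,1,0],[-2,1,-1,1]] U=[[-1,1,1,2],[0,1,2,2],[0,0,2,-2],[0,0,0,-2]]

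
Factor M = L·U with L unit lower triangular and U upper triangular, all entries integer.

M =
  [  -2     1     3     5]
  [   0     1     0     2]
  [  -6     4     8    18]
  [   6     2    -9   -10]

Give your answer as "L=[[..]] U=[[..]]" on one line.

L=[[1,0,0,0],[0,1,0,0],[3,1,1,0],[-3,5,0,1]] U=[[-2,1,3,5],[0,1,0,2],[0,0,-1,1],[0,0,0,-5]]

  R1 -= 0·R0 → [0,1,0,2]
  R2 -= 3·R0 → [0,1,-1,3]
  R3 -= -3·R0 → [0,5,0,5]
  R2 -= 1·R1 → [0,0,-1,1]
  R3 -= 5·R1 → [0,0,0,-5]
  R3 -= 0·R2 → [0,0,0,-5]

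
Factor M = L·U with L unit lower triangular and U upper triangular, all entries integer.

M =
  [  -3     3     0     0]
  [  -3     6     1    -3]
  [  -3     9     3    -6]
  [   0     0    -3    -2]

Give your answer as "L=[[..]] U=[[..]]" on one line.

  R1 -= 1·R0 → [0,3,1,-3]
  R2 -= 1·R0 → [0,6,3,-6]
  R3 -= 0·R0 → [0,0,-3,-2]
  R2 -= 2·R1 → [0,0,1,0]
  R3 -= 0·R1 → [0,0,-3,-2]
  R3 -= -3·R2 → [0,0,0,-2]

L=[[1,0,0,0],[1,1,0,0],[1,2,1,0],[0,0,-3,1]] U=[[-3,3,0,0],[0,3,1,-3],[0,0,1,0],[0,0,0,-2]]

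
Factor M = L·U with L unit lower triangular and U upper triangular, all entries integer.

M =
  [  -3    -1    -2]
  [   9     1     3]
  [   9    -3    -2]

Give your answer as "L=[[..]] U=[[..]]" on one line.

L=[[1,0,0],[-3,1,0],[-3,3,1]] U=[[-3,-1,-2],[0,-2,-3],[0,0,1]]

  r1 -= -3·r0 → [0,-2,-3]
  r2 -= -3·r0 → [0,-6,-8]
  r2 -= 3·r1 → [0,0,1]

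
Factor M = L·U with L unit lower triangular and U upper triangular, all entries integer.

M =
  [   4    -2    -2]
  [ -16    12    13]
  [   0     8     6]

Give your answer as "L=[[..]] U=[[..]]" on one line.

  R1 -= -4·R0 → [0,4,5]
  R2 -= 0·R0 → [0,8,6]
  R2 -= 2·R1 → [0,0,-4]

L=[[1,0,0],[-4,1,0],[0,2,1]] U=[[4,-2,-2],[0,4,5],[0,0,-4]]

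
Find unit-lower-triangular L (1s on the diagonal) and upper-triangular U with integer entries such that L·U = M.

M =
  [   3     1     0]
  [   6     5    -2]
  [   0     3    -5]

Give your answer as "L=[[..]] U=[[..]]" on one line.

  R1 -= 2·R0 → [0,3,-2]
  R2 -= 0·R0 → [0,3,-5]
  R2 -= 1·R1 → [0,0,-3]

L=[[1,0,0],[2,1,0],[0,1,1]] U=[[3,1,0],[0,3,-2],[0,0,-3]]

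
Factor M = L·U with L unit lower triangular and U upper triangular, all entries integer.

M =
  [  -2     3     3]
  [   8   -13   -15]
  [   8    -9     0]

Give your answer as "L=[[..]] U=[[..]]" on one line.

L=[[1,0,0],[-4,1,0],[-4,-3,1]] U=[[-2,3,3],[0,-1,-3],[0,0,3]]

  row1 -= -4·row0 → [0,-1,-3]
  row2 -= -4·row0 → [0,3,12]
  row2 -= -3·row1 → [0,0,3]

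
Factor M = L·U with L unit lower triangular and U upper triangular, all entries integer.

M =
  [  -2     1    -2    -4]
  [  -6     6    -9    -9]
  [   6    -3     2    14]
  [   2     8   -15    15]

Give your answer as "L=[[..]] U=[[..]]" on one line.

  r1 -= 3·r0 → [0,3,-3,3]
  r2 -= -3·r0 → [0,0,-4,2]
  r3 -= -1·r0 → [0,9,-17,11]
  r2 -= 0·r1 → [0,0,-4,2]
  r3 -= 3·r1 → [0,0,-8,2]
  r3 -= 2·r2 → [0,0,0,-2]

L=[[1,0,0,0],[3,1,0,0],[-3,0,1,0],[-1,3,2,1]] U=[[-2,1,-2,-4],[0,3,-3,3],[0,0,-4,2],[0,0,0,-2]]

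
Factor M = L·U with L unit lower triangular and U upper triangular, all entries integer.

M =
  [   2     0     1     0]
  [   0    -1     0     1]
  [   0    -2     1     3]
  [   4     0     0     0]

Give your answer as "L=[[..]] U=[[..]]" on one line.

  r1 -= 0·r0 → [0,-1,0,1]
  r2 -= 0·r0 → [0,-2,1,3]
  r3 -= 2·r0 → [0,0,-2,0]
  r2 -= 2·r1 → [0,0,1,1]
  r3 -= 0·r1 → [0,0,-2,0]
  r3 -= -2·r2 → [0,0,0,2]

L=[[1,0,0,0],[0,1,0,0],[0,2,1,0],[2,0,-2,1]] U=[[2,0,1,0],[0,-1,0,1],[0,0,1,1],[0,0,0,2]]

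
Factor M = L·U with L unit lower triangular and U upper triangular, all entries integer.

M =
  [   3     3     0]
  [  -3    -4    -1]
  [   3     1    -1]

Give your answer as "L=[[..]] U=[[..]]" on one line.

  row1 -= -1·row0 → [0,-1,-1]
  row2 -= 1·row0 → [0,-2,-1]
  row2 -= 2·row1 → [0,0,1]

L=[[1,0,0],[-1,1,0],[1,2,1]] U=[[3,3,0],[0,-1,-1],[0,0,1]]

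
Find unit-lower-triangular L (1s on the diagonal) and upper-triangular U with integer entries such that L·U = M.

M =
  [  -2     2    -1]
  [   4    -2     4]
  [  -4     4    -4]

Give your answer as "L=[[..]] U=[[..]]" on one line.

L=[[1,0,0],[-2,1,0],[2,0,1]] U=[[-2,2,-1],[0,2,2],[0,0,-2]]

  R1 -= -2·R0 → [0,2,2]
  R2 -= 2·R0 → [0,0,-2]
  R2 -= 0·R1 → [0,0,-2]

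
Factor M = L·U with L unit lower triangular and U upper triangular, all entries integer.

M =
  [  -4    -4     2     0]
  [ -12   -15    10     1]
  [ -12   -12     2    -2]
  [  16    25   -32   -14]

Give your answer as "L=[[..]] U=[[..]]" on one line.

L=[[1,0,0,0],[3,1,0,0],[3,0,1,0],[-4,-3,3,1]] U=[[-4,-4,2,0],[0,-3,4,1],[0,0,-4,-2],[0,0,0,-5]]

  row1 -= 3·row0 → [0,-3,4,1]
  row2 -= 3·row0 → [0,0,-4,-2]
  row3 -= -4·row0 → [0,9,-24,-14]
  row2 -= 0·row1 → [0,0,-4,-2]
  row3 -= -3·row1 → [0,0,-12,-11]
  row3 -= 3·row2 → [0,0,0,-5]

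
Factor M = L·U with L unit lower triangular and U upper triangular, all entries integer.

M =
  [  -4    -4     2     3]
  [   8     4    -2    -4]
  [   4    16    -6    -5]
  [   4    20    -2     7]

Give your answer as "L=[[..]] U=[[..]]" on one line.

  r1 -= -2·r0 → [0,-4,2,2]
  r2 -= -1·r0 → [0,12,-4,-2]
  r3 -= -1·r0 → [0,16,0,10]
  r2 -= -3·r1 → [0,0,2,4]
  r3 -= -4·r1 → [0,0,8,18]
  r3 -= 4·r2 → [0,0,0,2]

L=[[1,0,0,0],[-2,1,0,0],[-1,-3,1,0],[-1,-4,4,1]] U=[[-4,-4,2,3],[0,-4,2,2],[0,0,2,4],[0,0,0,2]]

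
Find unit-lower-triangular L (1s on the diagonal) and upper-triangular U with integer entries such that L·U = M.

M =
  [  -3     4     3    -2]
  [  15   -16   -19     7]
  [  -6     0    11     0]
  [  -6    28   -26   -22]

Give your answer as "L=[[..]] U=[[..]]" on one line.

L=[[1,0,0,0],[-5,1,0,0],[2,-2,1,0],[2,5,4,1]] U=[[-3,4,3,-2],[0,4,-4,-3],[0,0,-3,-2],[0,0,0,5]]

  row1 -= -5·row0 → [0,4,-4,-3]
  row2 -= 2·row0 → [0,-8,5,4]
  row3 -= 2·row0 → [0,20,-32,-18]
  row2 -= -2·row1 → [0,0,-3,-2]
  row3 -= 5·row1 → [0,0,-12,-3]
  row3 -= 4·row2 → [0,0,0,5]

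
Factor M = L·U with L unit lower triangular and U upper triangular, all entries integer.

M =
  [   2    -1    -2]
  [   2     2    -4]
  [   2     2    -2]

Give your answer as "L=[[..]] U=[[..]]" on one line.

  row1 -= 1·row0 → [0,3,-2]
  row2 -= 1·row0 → [0,3,0]
  row2 -= 1·row1 → [0,0,2]

L=[[1,0,0],[1,1,0],[1,1,1]] U=[[2,-1,-2],[0,3,-2],[0,0,2]]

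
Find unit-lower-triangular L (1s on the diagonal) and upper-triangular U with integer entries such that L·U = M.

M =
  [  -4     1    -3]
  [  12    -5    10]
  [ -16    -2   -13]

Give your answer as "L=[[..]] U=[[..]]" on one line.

  row1 -= -3·row0 → [0,-2,1]
  row2 -= 4·row0 → [0,-6,-1]
  row2 -= 3·row1 → [0,0,-4]

L=[[1,0,0],[-3,1,0],[4,3,1]] U=[[-4,1,-3],[0,-2,1],[0,0,-4]]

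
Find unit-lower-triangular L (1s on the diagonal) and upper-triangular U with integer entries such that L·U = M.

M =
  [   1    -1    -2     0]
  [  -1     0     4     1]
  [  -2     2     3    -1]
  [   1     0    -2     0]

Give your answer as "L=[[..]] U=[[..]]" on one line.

L=[[1,0,0,0],[-1,1,0,0],[-2,0,1,0],[1,-1,-2,1]] U=[[1,-1,-2,0],[0,-1,2,1],[0,0,-1,-1],[0,0,0,-1]]

  R1 -= -1·R0 → [0,-1,2,1]
  R2 -= -2·R0 → [0,0,-1,-1]
  R3 -= 1·R0 → [0,1,0,0]
  R2 -= 0·R1 → [0,0,-1,-1]
  R3 -= -1·R1 → [0,0,2,1]
  R3 -= -2·R2 → [0,0,0,-1]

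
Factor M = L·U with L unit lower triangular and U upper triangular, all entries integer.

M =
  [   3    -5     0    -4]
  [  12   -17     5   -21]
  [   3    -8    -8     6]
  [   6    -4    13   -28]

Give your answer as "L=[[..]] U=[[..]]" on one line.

L=[[1,0,0,0],[4,1,0,0],[1,-1,1,0],[2,2,-1,1]] U=[[3,-5,0,-4],[0,3,5,-5],[0,0,-3,5],[0,0,0,-5]]

  R1 -= 4·R0 → [0,3,5,-5]
  R2 -= 1·R0 → [0,-3,-8,10]
  R3 -= 2·R0 → [0,6,13,-20]
  R2 -= -1·R1 → [0,0,-3,5]
  R3 -= 2·R1 → [0,0,3,-10]
  R3 -= -1·R2 → [0,0,0,-5]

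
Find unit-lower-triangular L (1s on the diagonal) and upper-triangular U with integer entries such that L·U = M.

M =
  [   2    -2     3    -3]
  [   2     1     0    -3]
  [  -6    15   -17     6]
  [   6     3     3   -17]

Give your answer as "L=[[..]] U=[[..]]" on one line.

  r1 -= 1·r0 → [0,3,-3,0]
  r2 -= -3·r0 → [0,9,-8,-3]
  r3 -= 3·r0 → [0,9,-6,-8]
  r2 -= 3·r1 → [0,0,1,-3]
  r3 -= 3·r1 → [0,0,3,-8]
  r3 -= 3·r2 → [0,0,0,1]

L=[[1,0,0,0],[1,1,0,0],[-3,3,1,0],[3,3,3,1]] U=[[2,-2,3,-3],[0,3,-3,0],[0,0,1,-3],[0,0,0,1]]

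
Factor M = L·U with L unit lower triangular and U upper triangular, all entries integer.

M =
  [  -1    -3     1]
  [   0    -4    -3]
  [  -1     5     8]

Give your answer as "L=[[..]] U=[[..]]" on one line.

L=[[1,0,0],[0,1,0],[1,-2,1]] U=[[-1,-3,1],[0,-4,-3],[0,0,1]]

  R1 -= 0·R0 → [0,-4,-3]
  R2 -= 1·R0 → [0,8,7]
  R2 -= -2·R1 → [0,0,1]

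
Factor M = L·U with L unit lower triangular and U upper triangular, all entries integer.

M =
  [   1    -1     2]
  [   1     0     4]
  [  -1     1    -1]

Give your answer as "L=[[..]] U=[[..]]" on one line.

L=[[1,0,0],[1,1,0],[-1,0,1]] U=[[1,-1,2],[0,1,2],[0,0,1]]

  R1 -= 1·R0 → [0,1,2]
  R2 -= -1·R0 → [0,0,1]
  R2 -= 0·R1 → [0,0,1]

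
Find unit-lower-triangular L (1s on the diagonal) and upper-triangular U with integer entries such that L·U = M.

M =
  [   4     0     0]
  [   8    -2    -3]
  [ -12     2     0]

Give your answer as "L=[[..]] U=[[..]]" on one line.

L=[[1,0,0],[2,1,0],[-3,-1,1]] U=[[4,0,0],[0,-2,-3],[0,0,-3]]

  r1 -= 2·r0 → [0,-2,-3]
  r2 -= -3·r0 → [0,2,0]
  r2 -= -1·r1 → [0,0,-3]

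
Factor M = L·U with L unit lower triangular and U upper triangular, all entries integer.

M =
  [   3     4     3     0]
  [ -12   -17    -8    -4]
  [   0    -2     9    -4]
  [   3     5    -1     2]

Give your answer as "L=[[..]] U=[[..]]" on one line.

L=[[1,0,0,0],[-4,1,0,0],[0,2,1,0],[1,-1,0,1]] U=[[3,4,3,0],[0,-1,4,-4],[0,0,1,4],[0,0,0,-2]]

  R1 -= -4·R0 → [0,-1,4,-4]
  R2 -= 0·R0 → [0,-2,9,-4]
  R3 -= 1·R0 → [0,1,-4,2]
  R2 -= 2·R1 → [0,0,1,4]
  R3 -= -1·R1 → [0,0,0,-2]
  R3 -= 0·R2 → [0,0,0,-2]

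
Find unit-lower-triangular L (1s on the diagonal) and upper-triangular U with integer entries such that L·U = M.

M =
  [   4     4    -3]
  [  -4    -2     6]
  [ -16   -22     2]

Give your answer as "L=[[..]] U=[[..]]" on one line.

L=[[1,0,0],[-1,1,0],[-4,-3,1]] U=[[4,4,-3],[0,2,3],[0,0,-1]]

  row1 -= -1·row0 → [0,2,3]
  row2 -= -4·row0 → [0,-6,-10]
  row2 -= -3·row1 → [0,0,-1]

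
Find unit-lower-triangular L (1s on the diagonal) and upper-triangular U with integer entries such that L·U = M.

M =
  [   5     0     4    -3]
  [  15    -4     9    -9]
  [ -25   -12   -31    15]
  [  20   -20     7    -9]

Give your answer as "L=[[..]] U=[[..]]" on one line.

  r1 -= 3·r0 → [0,-4,-3,0]
  r2 -= -5·r0 → [0,-12,-11,0]
  r3 -= 4·r0 → [0,-20,-9,3]
  r2 -= 3·r1 → [0,0,-2,0]
  r3 -= 5·r1 → [0,0,6,3]
  r3 -= -3·r2 → [0,0,0,3]

L=[[1,0,0,0],[3,1,0,0],[-5,3,1,0],[4,5,-3,1]] U=[[5,0,4,-3],[0,-4,-3,0],[0,0,-2,0],[0,0,0,3]]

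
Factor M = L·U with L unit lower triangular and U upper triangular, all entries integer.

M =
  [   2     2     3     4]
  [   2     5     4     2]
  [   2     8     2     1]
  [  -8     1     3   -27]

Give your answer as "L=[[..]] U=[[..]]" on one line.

L=[[1,0,0,0],[1,1,0,0],[1,2,1,0],[-4,3,-4,1]] U=[[2,2,3,4],[0,3,1,-2],[0,0,-3,1],[0,0,0,-1]]

  r1 -= 1·r0 → [0,3,1,-2]
  r2 -= 1·r0 → [0,6,-1,-3]
  r3 -= -4·r0 → [0,9,15,-11]
  r2 -= 2·r1 → [0,0,-3,1]
  r3 -= 3·r1 → [0,0,12,-5]
  r3 -= -4·r2 → [0,0,0,-1]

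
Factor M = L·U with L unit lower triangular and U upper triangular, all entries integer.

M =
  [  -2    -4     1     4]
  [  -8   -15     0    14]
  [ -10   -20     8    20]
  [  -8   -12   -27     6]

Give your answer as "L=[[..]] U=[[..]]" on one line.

  R1 -= 4·R0 → [0,1,-4,-2]
  R2 -= 5·R0 → [0,0,3,0]
  R3 -= 4·R0 → [0,4,-31,-10]
  R2 -= 0·R1 → [0,0,3,0]
  R3 -= 4·R1 → [0,0,-15,-2]
  R3 -= -5·R2 → [0,0,0,-2]

L=[[1,0,0,0],[4,1,0,0],[5,0,1,0],[4,4,-5,1]] U=[[-2,-4,1,4],[0,1,-4,-2],[0,0,3,0],[0,0,0,-2]]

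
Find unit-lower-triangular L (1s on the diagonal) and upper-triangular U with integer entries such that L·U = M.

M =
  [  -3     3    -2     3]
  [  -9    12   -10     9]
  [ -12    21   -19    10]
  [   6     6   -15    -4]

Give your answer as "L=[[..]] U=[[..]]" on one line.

L=[[1,0,0,0],[3,1,0,0],[4,3,1,0],[-2,4,-3,1]] U=[[-3,3,-2,3],[0,3,-4,0],[0,0,1,-2],[0,0,0,-4]]

  r1 -= 3·r0 → [0,3,-4,0]
  r2 -= 4·r0 → [0,9,-11,-2]
  r3 -= -2·r0 → [0,12,-19,2]
  r2 -= 3·r1 → [0,0,1,-2]
  r3 -= 4·r1 → [0,0,-3,2]
  r3 -= -3·r2 → [0,0,0,-4]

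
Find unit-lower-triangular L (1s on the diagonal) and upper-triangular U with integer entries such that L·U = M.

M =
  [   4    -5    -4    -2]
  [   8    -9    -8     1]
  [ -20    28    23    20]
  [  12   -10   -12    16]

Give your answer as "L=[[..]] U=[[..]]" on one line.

L=[[1,0,0,0],[2,1,0,0],[-5,3,1,0],[3,5,0,1]] U=[[4,-5,-4,-2],[0,1,0,5],[0,0,3,-5],[0,0,0,-3]]

  R1 -= 2·R0 → [0,1,0,5]
  R2 -= -5·R0 → [0,3,3,10]
  R3 -= 3·R0 → [0,5,0,22]
  R2 -= 3·R1 → [0,0,3,-5]
  R3 -= 5·R1 → [0,0,0,-3]
  R3 -= 0·R2 → [0,0,0,-3]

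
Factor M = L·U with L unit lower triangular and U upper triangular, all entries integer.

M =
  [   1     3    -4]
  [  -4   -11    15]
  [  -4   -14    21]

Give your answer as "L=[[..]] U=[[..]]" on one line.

L=[[1,0,0],[-4,1,0],[-4,-2,1]] U=[[1,3,-4],[0,1,-1],[0,0,3]]

  R1 -= -4·R0 → [0,1,-1]
  R2 -= -4·R0 → [0,-2,5]
  R2 -= -2·R1 → [0,0,3]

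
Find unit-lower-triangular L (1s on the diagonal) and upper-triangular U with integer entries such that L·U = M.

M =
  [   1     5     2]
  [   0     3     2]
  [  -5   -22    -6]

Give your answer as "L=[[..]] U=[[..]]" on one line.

  r1 -= 0·r0 → [0,3,2]
  r2 -= -5·r0 → [0,3,4]
  r2 -= 1·r1 → [0,0,2]

L=[[1,0,0],[0,1,0],[-5,1,1]] U=[[1,5,2],[0,3,2],[0,0,2]]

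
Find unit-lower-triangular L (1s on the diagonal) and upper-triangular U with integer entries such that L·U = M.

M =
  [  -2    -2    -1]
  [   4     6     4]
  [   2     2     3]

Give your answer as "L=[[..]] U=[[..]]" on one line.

L=[[1,0,0],[-2,1,0],[-1,0,1]] U=[[-2,-2,-1],[0,2,2],[0,0,2]]

  row1 -= -2·row0 → [0,2,2]
  row2 -= -1·row0 → [0,0,2]
  row2 -= 0·row1 → [0,0,2]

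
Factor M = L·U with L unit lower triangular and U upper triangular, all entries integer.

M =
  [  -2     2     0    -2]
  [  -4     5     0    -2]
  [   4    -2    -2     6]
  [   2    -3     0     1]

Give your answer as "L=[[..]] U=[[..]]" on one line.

  r1 -= 2·r0 → [0,1,0,2]
  r2 -= -2·r0 → [0,2,-2,2]
  r3 -= -1·r0 → [0,-1,0,-1]
  r2 -= 2·r1 → [0,0,-2,-2]
  r3 -= -1·r1 → [0,0,0,1]
  r3 -= 0·r2 → [0,0,0,1]

L=[[1,0,0,0],[2,1,0,0],[-2,2,1,0],[-1,-1,0,1]] U=[[-2,2,0,-2],[0,1,0,2],[0,0,-2,-2],[0,0,0,1]]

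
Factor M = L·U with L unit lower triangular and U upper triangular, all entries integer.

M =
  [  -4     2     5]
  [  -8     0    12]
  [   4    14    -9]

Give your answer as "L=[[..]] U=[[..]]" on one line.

L=[[1,0,0],[2,1,0],[-1,-4,1]] U=[[-4,2,5],[0,-4,2],[0,0,4]]

  r1 -= 2·r0 → [0,-4,2]
  r2 -= -1·r0 → [0,16,-4]
  r2 -= -4·r1 → [0,0,4]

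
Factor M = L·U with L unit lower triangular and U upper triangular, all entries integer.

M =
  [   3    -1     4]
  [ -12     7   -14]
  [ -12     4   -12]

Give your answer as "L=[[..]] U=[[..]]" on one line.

  r1 -= -4·r0 → [0,3,2]
  r2 -= -4·r0 → [0,0,4]
  r2 -= 0·r1 → [0,0,4]

L=[[1,0,0],[-4,1,0],[-4,0,1]] U=[[3,-1,4],[0,3,2],[0,0,4]]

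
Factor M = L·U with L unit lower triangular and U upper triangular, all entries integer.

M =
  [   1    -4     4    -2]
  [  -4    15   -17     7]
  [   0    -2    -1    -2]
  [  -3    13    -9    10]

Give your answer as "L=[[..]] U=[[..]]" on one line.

L=[[1,0,0,0],[-4,1,0,0],[0,2,1,0],[-3,-1,2,1]] U=[[1,-4,4,-2],[0,-1,-1,-1],[0,0,1,0],[0,0,0,3]]

  R1 -= -4·R0 → [0,-1,-1,-1]
  R2 -= 0·R0 → [0,-2,-1,-2]
  R3 -= -3·R0 → [0,1,3,4]
  R2 -= 2·R1 → [0,0,1,0]
  R3 -= -1·R1 → [0,0,2,3]
  R3 -= 2·R2 → [0,0,0,3]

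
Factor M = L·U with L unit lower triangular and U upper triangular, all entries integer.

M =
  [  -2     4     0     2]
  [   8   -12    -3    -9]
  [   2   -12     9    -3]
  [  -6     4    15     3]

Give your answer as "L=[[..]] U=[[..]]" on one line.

  R1 -= -4·R0 → [0,4,-3,-1]
  R2 -= -1·R0 → [0,-8,9,-1]
  R3 -= 3·R0 → [0,-8,15,-3]
  R2 -= -2·R1 → [0,0,3,-3]
  R3 -= -2·R1 → [0,0,9,-5]
  R3 -= 3·R2 → [0,0,0,4]

L=[[1,0,0,0],[-4,1,0,0],[-1,-2,1,0],[3,-2,3,1]] U=[[-2,4,0,2],[0,4,-3,-1],[0,0,3,-3],[0,0,0,4]]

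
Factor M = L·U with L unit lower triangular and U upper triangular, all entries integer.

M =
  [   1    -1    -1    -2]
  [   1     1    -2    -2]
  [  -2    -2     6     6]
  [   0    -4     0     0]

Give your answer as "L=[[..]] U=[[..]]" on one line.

  R1 -= 1·R0 → [0,2,-1,0]
  R2 -= -2·R0 → [0,-4,4,2]
  R3 -= 0·R0 → [0,-4,0,0]
  R2 -= -2·R1 → [0,0,2,2]
  R3 -= -2·R1 → [0,0,-2,0]
  R3 -= -1·R2 → [0,0,0,2]

L=[[1,0,0,0],[1,1,0,0],[-2,-2,1,0],[0,-2,-1,1]] U=[[1,-1,-1,-2],[0,2,-1,0],[0,0,2,2],[0,0,0,2]]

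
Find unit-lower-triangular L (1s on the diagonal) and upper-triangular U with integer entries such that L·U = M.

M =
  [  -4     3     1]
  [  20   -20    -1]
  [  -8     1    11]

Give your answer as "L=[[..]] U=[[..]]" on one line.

L=[[1,0,0],[-5,1,0],[2,1,1]] U=[[-4,3,1],[0,-5,4],[0,0,5]]

  R1 -= -5·R0 → [0,-5,4]
  R2 -= 2·R0 → [0,-5,9]
  R2 -= 1·R1 → [0,0,5]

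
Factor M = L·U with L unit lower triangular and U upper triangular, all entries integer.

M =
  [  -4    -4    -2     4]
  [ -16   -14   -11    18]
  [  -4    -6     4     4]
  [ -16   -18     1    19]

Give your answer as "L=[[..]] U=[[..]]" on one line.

  r1 -= 4·r0 → [0,2,-3,2]
  r2 -= 1·r0 → [0,-2,6,0]
  r3 -= 4·r0 → [0,-2,9,3]
  r2 -= -1·r1 → [0,0,3,2]
  r3 -= -1·r1 → [0,0,6,5]
  r3 -= 2·r2 → [0,0,0,1]

L=[[1,0,0,0],[4,1,0,0],[1,-1,1,0],[4,-1,2,1]] U=[[-4,-4,-2,4],[0,2,-3,2],[0,0,3,2],[0,0,0,1]]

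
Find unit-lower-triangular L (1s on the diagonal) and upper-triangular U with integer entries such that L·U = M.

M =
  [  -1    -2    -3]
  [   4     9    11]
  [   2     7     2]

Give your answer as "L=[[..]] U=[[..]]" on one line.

L=[[1,0,0],[-4,1,0],[-2,3,1]] U=[[-1,-2,-3],[0,1,-1],[0,0,-1]]

  r1 -= -4·r0 → [0,1,-1]
  r2 -= -2·r0 → [0,3,-4]
  r2 -= 3·r1 → [0,0,-1]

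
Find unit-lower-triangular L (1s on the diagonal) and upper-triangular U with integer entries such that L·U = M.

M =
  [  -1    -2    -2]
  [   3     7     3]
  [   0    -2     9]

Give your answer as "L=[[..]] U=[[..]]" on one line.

  r1 -= -3·r0 → [0,1,-3]
  r2 -= 0·r0 → [0,-2,9]
  r2 -= -2·r1 → [0,0,3]

L=[[1,0,0],[-3,1,0],[0,-2,1]] U=[[-1,-2,-2],[0,1,-3],[0,0,3]]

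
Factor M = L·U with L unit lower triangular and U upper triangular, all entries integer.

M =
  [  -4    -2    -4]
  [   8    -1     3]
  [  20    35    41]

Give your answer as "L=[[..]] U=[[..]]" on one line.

L=[[1,0,0],[-2,1,0],[-5,-5,1]] U=[[-4,-2,-4],[0,-5,-5],[0,0,-4]]

  R1 -= -2·R0 → [0,-5,-5]
  R2 -= -5·R0 → [0,25,21]
  R2 -= -5·R1 → [0,0,-4]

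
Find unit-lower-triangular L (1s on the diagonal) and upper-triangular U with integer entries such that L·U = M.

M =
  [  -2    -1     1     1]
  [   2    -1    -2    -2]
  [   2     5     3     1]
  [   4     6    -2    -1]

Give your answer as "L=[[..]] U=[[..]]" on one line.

  r1 -= -1·r0 → [0,-2,-1,-1]
  r2 -= -1·r0 → [0,4,4,2]
  r3 -= -2·r0 → [0,4,0,1]
  r2 -= -2·r1 → [0,0,2,0]
  r3 -= -2·r1 → [0,0,-2,-1]
  r3 -= -1·r2 → [0,0,0,-1]

L=[[1,0,0,0],[-1,1,0,0],[-1,-2,1,0],[-2,-2,-1,1]] U=[[-2,-1,1,1],[0,-2,-1,-1],[0,0,2,0],[0,0,0,-1]]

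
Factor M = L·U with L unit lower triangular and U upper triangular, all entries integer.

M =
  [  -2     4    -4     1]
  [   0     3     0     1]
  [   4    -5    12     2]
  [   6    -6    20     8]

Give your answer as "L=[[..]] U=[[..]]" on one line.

L=[[1,0,0,0],[0,1,0,0],[-2,1,1,0],[-3,2,2,1]] U=[[-2,4,-4,1],[0,3,0,1],[0,0,4,3],[0,0,0,3]]

  row1 -= 0·row0 → [0,3,0,1]
  row2 -= -2·row0 → [0,3,4,4]
  row3 -= -3·row0 → [0,6,8,11]
  row2 -= 1·row1 → [0,0,4,3]
  row3 -= 2·row1 → [0,0,8,9]
  row3 -= 2·row2 → [0,0,0,3]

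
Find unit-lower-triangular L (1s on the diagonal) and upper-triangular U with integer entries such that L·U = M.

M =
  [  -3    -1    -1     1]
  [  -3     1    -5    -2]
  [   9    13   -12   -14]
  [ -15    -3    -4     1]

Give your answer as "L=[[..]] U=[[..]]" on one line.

  r1 -= 1·r0 → [0,2,-4,-3]
  r2 -= -3·r0 → [0,10,-15,-11]
  r3 -= 5·r0 → [0,2,1,-4]
  r2 -= 5·r1 → [0,0,5,4]
  r3 -= 1·r1 → [0,0,5,-1]
  r3 -= 1·r2 → [0,0,0,-5]

L=[[1,0,0,0],[1,1,0,0],[-3,5,1,0],[5,1,1,1]] U=[[-3,-1,-1,1],[0,2,-4,-3],[0,0,5,4],[0,0,0,-5]]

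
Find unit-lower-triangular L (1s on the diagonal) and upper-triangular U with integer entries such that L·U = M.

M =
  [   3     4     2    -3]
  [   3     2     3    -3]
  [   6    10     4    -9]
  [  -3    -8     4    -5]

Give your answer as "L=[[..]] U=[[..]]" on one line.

L=[[1,0,0,0],[1,1,0,0],[2,-1,1,0],[-1,2,4,1]] U=[[3,4,2,-3],[0,-2,1,0],[0,0,1,-3],[0,0,0,4]]

  row1 -= 1·row0 → [0,-2,1,0]
  row2 -= 2·row0 → [0,2,0,-3]
  row3 -= -1·row0 → [0,-4,6,-8]
  row2 -= -1·row1 → [0,0,1,-3]
  row3 -= 2·row1 → [0,0,4,-8]
  row3 -= 4·row2 → [0,0,0,4]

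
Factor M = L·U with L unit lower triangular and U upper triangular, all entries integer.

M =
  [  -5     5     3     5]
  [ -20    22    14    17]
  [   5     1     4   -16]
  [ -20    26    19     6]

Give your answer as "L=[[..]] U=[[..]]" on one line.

L=[[1,0,0,0],[4,1,0,0],[-1,3,1,0],[4,3,1,1]] U=[[-5,5,3,5],[0,2,2,-3],[0,0,1,-2],[0,0,0,-3]]

  r1 -= 4·r0 → [0,2,2,-3]
  r2 -= -1·r0 → [0,6,7,-11]
  r3 -= 4·r0 → [0,6,7,-14]
  r2 -= 3·r1 → [0,0,1,-2]
  r3 -= 3·r1 → [0,0,1,-5]
  r3 -= 1·r2 → [0,0,0,-3]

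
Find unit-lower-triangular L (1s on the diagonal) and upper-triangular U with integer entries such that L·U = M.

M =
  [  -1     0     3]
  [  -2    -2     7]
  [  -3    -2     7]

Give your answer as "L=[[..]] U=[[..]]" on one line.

L=[[1,0,0],[2,1,0],[3,1,1]] U=[[-1,0,3],[0,-2,1],[0,0,-3]]

  row1 -= 2·row0 → [0,-2,1]
  row2 -= 3·row0 → [0,-2,-2]
  row2 -= 1·row1 → [0,0,-3]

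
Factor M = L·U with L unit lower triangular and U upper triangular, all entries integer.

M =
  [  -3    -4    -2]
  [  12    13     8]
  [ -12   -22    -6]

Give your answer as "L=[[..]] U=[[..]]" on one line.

  R1 -= -4·R0 → [0,-3,0]
  R2 -= 4·R0 → [0,-6,2]
  R2 -= 2·R1 → [0,0,2]

L=[[1,0,0],[-4,1,0],[4,2,1]] U=[[-3,-4,-2],[0,-3,0],[0,0,2]]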